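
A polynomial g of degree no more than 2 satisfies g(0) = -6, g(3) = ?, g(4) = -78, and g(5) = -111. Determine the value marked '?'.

-51

The 3 known points determine the degree-2 polynomial uniquely.
Write g(x) = ax^2 + bx + c. Substituting each data point gives a linear system:
  c = -6
  16a + 4b + c = -78
  25a + 5b + c = -111
Solving the system yields a = -3, b = -6, c = -6.
So g(x) = -3x² - 6x - 6.
Then g(3) = -51.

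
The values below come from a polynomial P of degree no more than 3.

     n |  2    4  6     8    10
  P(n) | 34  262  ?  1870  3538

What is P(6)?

The 4 known points determine the degree-3 polynomial uniquely.
Write P(n) = an^3 + bn^2 + cn + d. Substituting each data point gives a linear system:
  8a + 4b + 2c + d = 34
  64a + 16b + 4c + d = 262
  512a + 64b + 8c + d = 1870
  1000a + 100b + 10c + d = 3538
Solving the system yields a = 3, b = 6, c = -6, d = -2.
So P(n) = 3n³ + 6n² - 6n - 2.
Then P(6) = 826.

826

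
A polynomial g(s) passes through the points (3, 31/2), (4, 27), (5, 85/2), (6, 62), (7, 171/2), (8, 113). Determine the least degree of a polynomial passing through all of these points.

2

Forward differences of the values at s = 3, 4, 5, 6, 7, 8:
  g  : 31/2  27  85/2  62  171/2  113
  Δ  : 23/2  31/2  39/2  47/2  55/2
  Δ^2: 4  4  4  4
  Δ^3: 0  0  0
  Δ^4: 0  0
  Δ^5: 0
The second differences are constant (4) and nonzero, while all higher differences vanish, so the minimal degree is 2.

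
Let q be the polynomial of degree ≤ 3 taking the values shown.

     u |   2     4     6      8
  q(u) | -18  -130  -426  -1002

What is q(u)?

q(u) = -2u^3 + u^2 - 6u + 6

Write q(u) = au^3 + bu^2 + cu + d. Substituting each data point gives a linear system:
  8a + 4b + 2c + d = -18
  64a + 16b + 4c + d = -130
  216a + 36b + 6c + d = -426
  512a + 64b + 8c + d = -1002
Solving the system yields a = -2, b = 1, c = -6, d = 6.
So q(u) = -2u^3 + u^2 - 6u + 6.
Check: q(8) = -1002. ✓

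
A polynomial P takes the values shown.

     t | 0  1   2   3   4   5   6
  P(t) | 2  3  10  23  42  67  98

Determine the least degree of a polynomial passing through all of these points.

2

Forward differences of the values at t = 0, 1, 2, 3, 4, 5, 6:
  P  : 2  3  10  23  42  67  98
  Δ  : 1  7  13  19  25  31
  Δ^2: 6  6  6  6  6
  Δ^3: 0  0  0  0
  Δ^4: 0  0  0
  Δ^5: 0  0
  Δ^6: 0
The second differences are constant (6) and nonzero, while all higher differences vanish, so the minimal degree is 2.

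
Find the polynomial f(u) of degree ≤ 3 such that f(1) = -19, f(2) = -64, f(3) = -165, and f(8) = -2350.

f(u) = -4u^3 - 4u^2 - 5u - 6

Write f(u) = au^3 + bu^2 + cu + d. Substituting each data point gives a linear system:
  a + b + c + d = -19
  8a + 4b + 2c + d = -64
  27a + 9b + 3c + d = -165
  512a + 64b + 8c + d = -2350
Solving the system yields a = -4, b = -4, c = -5, d = -6.
So f(u) = -4u^3 - 4u^2 - 5u - 6.
Check: f(3) = -165. ✓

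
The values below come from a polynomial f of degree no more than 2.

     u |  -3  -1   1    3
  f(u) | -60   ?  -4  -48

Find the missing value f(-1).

-8

The 3 known points determine the degree-2 polynomial uniquely.
Write f(u) = au^2 + bu + c. Substituting each data point gives a linear system:
  9a - 3b + c = -60
  a + b + c = -4
  9a + 3b + c = -48
Solving the system yields a = -6, b = 2, c = 0.
So f(u) = -6u^2 + 2u.
Then f(-1) = -8.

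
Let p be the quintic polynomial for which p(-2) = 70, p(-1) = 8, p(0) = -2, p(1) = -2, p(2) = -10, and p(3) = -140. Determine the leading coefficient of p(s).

Write p(s) = as^5 + bs^4 + cs^3 + ds^2 + es + k. Substituting each data point gives a linear system:
  -32a + 16b - 8c + 4d - 2e + k = 70
  -a + b - c + d - e + k = 8
  k = -2
  a + b + c + d + e + k = -2
  32a + 16b + 8c + 4d + 2e + k = -10
  243a + 81b + 27c + 9d + 3e + k = -140
Solving the system yields a = -1, b = 1, c = 0, d = 4, e = -4, k = -2.
So p(s) = -s⁵ + s⁴ + 4s² - 4s - 2.
The leading coefficient is -1.

-1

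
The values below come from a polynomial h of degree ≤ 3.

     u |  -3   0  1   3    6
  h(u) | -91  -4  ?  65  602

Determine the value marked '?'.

-3

The 4 known points determine the degree-3 polynomial uniquely.
Write h(u) = au^3 + bu^2 + cu + d. Substituting each data point gives a linear system:
  -27a + 9b - 3c + d = -91
  d = -4
  27a + 9b + 3c + d = 65
  216a + 36b + 6c + d = 602
Solving the system yields a = 3, b = -1, c = -1, d = -4.
So h(u) = 3u^3 - u^2 - u - 4.
Then h(1) = -3.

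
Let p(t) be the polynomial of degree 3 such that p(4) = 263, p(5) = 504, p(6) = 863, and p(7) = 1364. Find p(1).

Write p(t) = at^3 + bt^2 + ct + d. Substituting each data point gives a linear system:
  64a + 16b + 4c + d = 263
  125a + 25b + 5c + d = 504
  216a + 36b + 6c + d = 863
  343a + 49b + 7c + d = 1364
Solving the system yields a = 4, b = -1, c = 6, d = -1.
So p(t) = 4t^3 - t^2 + 6t - 1.
Then p(1) = 8.

8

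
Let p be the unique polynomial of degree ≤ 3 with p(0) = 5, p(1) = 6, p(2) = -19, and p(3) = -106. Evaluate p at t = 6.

-1099

Using the Lagrange interpolation formula with nodes 0, 1, 2, 3:
  L_0(t) = (t - 1)(t - 2)(t - 3) / -6
  L_1(t) = t(t - 2)(t - 3) / 2
  L_2(t) = t(t - 1)(t - 3) / -2
  L_3(t) = t(t - 1)(t - 2) / 6
Then p(t) = 5·L_0(t) + 6·L_1(t) - 19·L_2(t) - 106·L_3(t).
Expanding and collecting terms gives p(t) = -6t³ + 5t² + 2t + 5.
Evaluating at t = 6: p(6) = -1099.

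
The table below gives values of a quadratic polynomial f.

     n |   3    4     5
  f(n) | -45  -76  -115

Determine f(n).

Write f(n) = an^2 + bn + c. Substituting each data point gives a linear system:
  9a + 3b + c = -45
  16a + 4b + c = -76
  25a + 5b + c = -115
Solving the system yields a = -4, b = -3, c = 0.
So f(n) = -4n² - 3n.
Check: f(3) = -45. ✓

f(n) = -4n^2 - 3n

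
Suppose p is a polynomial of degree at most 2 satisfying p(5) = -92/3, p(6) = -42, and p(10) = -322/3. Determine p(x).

Write p(x) = ax^2 + bx + c. Substituting each data point gives a linear system:
  25a + 5b + c = -92/3
  36a + 6b + c = -42
  100a + 10b + c = -322/3
Solving the system yields a = -1, b = -1/3, c = -4.
So p(x) = -x^2 - (1/3)x - 4.
Check: p(10) = -322/3. ✓

p(x) = -x^2 - (1/3)x - 4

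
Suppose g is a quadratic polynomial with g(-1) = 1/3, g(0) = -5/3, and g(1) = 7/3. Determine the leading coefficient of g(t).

3

Write g(t) = at^2 + bt + c. Substituting each data point gives a linear system:
  a - b + c = 1/3
  c = -5/3
  a + b + c = 7/3
Solving the system yields a = 3, b = 1, c = -5/3.
So g(t) = 3t^2 + t - 5/3.
The leading coefficient is 3.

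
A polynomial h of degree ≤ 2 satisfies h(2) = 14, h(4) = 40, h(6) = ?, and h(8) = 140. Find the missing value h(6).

82

The 3 known points determine the degree-2 polynomial uniquely.
Write h(t) = at^2 + bt + c. Substituting each data point gives a linear system:
  4a + 2b + c = 14
  16a + 4b + c = 40
  64a + 8b + c = 140
Solving the system yields a = 2, b = 1, c = 4.
So h(t) = 2t^2 + t + 4.
Then h(6) = 82.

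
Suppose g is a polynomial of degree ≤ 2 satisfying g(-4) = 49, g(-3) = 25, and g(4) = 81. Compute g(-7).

Using the Lagrange interpolation formula with nodes -4, -3, 4:
  L_0(t) = (t + 3)(t - 4) / 8
  L_1(t) = (t + 4)(t - 4) / -7
  L_2(t) = (t + 4)(t + 3) / 56
Then g(t) = 49·L_0(t) + 25·L_1(t) + 81·L_2(t).
Expanding and collecting terms gives g(t) = 4t² + 4t + 1.
Evaluating at t = -7: g(-7) = 169.

169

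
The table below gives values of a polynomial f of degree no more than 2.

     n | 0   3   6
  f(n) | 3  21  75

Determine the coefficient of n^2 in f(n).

2

Write f(n) = an^2 + bn + c. Substituting each data point gives a linear system:
  c = 3
  9a + 3b + c = 21
  36a + 6b + c = 75
Solving the system yields a = 2, b = 0, c = 3.
So f(n) = 2n² + 3.
The leading coefficient is 2.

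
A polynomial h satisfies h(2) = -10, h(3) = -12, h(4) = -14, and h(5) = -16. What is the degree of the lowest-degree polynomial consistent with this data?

1

Forward differences of the values at n = 2, 3, 4, 5:
  h  : -10  -12  -14  -16
  Δ  : -2  -2  -2
  Δ^2: 0  0
  Δ^3: 0
The first differences are constant (-2) and nonzero, while all higher differences vanish, so the minimal degree is 1.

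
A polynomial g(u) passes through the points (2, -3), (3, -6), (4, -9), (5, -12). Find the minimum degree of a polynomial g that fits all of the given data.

1

Forward differences of the values at u = 2, 3, 4, 5:
  g  : -3  -6  -9  -12
  Δ  : -3  -3  -3
  Δ^2: 0  0
  Δ^3: 0
The first differences are constant (-3) and nonzero, while all higher differences vanish, so the minimal degree is 1.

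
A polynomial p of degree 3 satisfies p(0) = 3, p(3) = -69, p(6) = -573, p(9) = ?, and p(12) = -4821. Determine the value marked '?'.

-1995

The 4 known points determine the degree-3 polynomial uniquely.
Write p(s) = as^3 + bs^2 + cs + d. Substituting each data point gives a linear system:
  d = 3
  27a + 9b + 3c + d = -69
  216a + 36b + 6c + d = -573
  1728a + 144b + 12c + d = -4821
Solving the system yields a = -3, b = 3, c = -6, d = 3.
So p(s) = -3s^3 + 3s^2 - 6s + 3.
Then p(9) = -1995.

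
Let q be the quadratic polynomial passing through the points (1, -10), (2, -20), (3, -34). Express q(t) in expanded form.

Write q(t) = at^2 + bt + c. Substituting each data point gives a linear system:
  a + b + c = -10
  4a + 2b + c = -20
  9a + 3b + c = -34
Solving the system yields a = -2, b = -4, c = -4.
So q(t) = -2t^2 - 4t - 4.
Check: q(2) = -20. ✓

q(t) = -2t^2 - 4t - 4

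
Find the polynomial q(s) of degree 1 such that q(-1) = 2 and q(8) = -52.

Using the Lagrange interpolation formula with nodes -1, 8:
  L_0(s) = (s - 8) / -9
  L_1(s) = (s + 1) / 9
Then q(s) = 2·L_0(s) - 52·L_1(s).
Expanding and collecting terms gives q(s) = -6s - 4.
Check: q(8) = -52. ✓

q(s) = -6s - 4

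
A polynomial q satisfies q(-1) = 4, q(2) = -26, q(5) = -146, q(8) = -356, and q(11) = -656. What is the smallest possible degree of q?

2

Forward differences of the values at x = -1, 2, 5, 8, 11:
  q  : 4  -26  -146  -356  -656
  Δ  : -30  -120  -210  -300
  Δ^2: -90  -90  -90
  Δ^3: 0  0
  Δ^4: 0
The second differences are constant (-90) and nonzero, while all higher differences vanish, so the minimal degree is 2.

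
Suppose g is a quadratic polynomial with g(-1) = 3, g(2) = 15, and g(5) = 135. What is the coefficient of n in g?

-2

Write g(n) = an^2 + bn + c. Substituting each data point gives a linear system:
  a - b + c = 3
  4a + 2b + c = 15
  25a + 5b + c = 135
Solving the system yields a = 6, b = -2, c = -5.
So g(n) = 6n^2 - 2n - 5.
The coefficient of n is -2.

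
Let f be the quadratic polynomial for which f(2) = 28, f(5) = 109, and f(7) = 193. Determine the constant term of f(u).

4

Write f(u) = au^2 + bu + c. Substituting each data point gives a linear system:
  4a + 2b + c = 28
  25a + 5b + c = 109
  49a + 7b + c = 193
Solving the system yields a = 3, b = 6, c = 4.
So f(u) = 3u² + 6u + 4.
The constant term is 4.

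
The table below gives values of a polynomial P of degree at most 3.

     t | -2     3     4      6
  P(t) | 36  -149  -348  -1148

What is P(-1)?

7

Write P(t) = at^3 + bt^2 + ct + d. Substituting each data point gives a linear system:
  -8a + 4b - 2c + d = 36
  27a + 9b + 3c + d = -149
  64a + 16b + 4c + d = -348
  216a + 36b + 6c + d = -1148
Solving the system yields a = -5, b = -2, c = 0, d = 4.
So P(t) = -5t³ - 2t² + 4.
Then P(-1) = 7.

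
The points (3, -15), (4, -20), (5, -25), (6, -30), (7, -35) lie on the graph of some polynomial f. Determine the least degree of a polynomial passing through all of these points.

Forward differences of the values at s = 3, 4, 5, 6, 7:
  f  : -15  -20  -25  -30  -35
  Δ  : -5  -5  -5  -5
  Δ^2: 0  0  0
  Δ^3: 0  0
  Δ^4: 0
The first differences are constant (-5) and nonzero, while all higher differences vanish, so the minimal degree is 1.

1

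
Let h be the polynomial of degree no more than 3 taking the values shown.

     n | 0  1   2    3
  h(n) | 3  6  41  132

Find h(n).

h(n) = 4n^3 + 4n^2 - 5n + 3

Using the Lagrange interpolation formula with nodes 0, 1, 2, 3:
  L_0(n) = (n - 1)(n - 2)(n - 3) / -6
  L_1(n) = n(n - 2)(n - 3) / 2
  L_2(n) = n(n - 1)(n - 3) / -2
  L_3(n) = n(n - 1)(n - 2) / 6
Then h(n) = 3·L_0(n) + 6·L_1(n) + 41·L_2(n) + 132·L_3(n).
Expanding and collecting terms gives h(n) = 4n³ + 4n² - 5n + 3.
Check: h(3) = 132. ✓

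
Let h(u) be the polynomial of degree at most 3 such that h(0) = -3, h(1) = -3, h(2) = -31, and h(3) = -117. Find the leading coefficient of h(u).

-5

Write h(u) = au^3 + bu^2 + cu + d. Substituting each data point gives a linear system:
  d = -3
  a + b + c + d = -3
  8a + 4b + 2c + d = -31
  27a + 9b + 3c + d = -117
Solving the system yields a = -5, b = 1, c = 4, d = -3.
So h(u) = -5u³ + u² + 4u - 3.
The leading coefficient is -5.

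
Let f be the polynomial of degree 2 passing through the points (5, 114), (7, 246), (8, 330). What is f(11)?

654

Write f(t) = at^2 + bt + c. Substituting each data point gives a linear system:
  25a + 5b + c = 114
  49a + 7b + c = 246
  64a + 8b + c = 330
Solving the system yields a = 6, b = -6, c = -6.
So f(t) = 6t^2 - 6t - 6.
Then f(11) = 654.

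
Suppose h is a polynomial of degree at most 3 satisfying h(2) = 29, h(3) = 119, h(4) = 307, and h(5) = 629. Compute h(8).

2759

Forward differences of the values at n = 2, 3, 4, 5:
  h  : 29  119  307  629
  Δ  : 90  188  322
  Δ^2: 98  134
  Δ^3: 36
The third differences are constant, confirming degree 3.
Interpolating (Newton forward form) and evaluating at n = 8 gives h(8) = 2759.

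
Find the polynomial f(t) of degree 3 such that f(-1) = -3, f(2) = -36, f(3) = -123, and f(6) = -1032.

f(t) = -5t^3 + t^2 + 3t - 6

Write f(t) = at^3 + bt^2 + ct + d. Substituting each data point gives a linear system:
  -a + b - c + d = -3
  8a + 4b + 2c + d = -36
  27a + 9b + 3c + d = -123
  216a + 36b + 6c + d = -1032
Solving the system yields a = -5, b = 1, c = 3, d = -6.
So f(t) = -5t³ + t² + 3t - 6.
Check: f(6) = -1032. ✓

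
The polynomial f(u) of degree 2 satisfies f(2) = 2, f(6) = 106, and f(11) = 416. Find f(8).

Write f(u) = au^2 + bu + c. Substituting each data point gives a linear system:
  4a + 2b + c = 2
  36a + 6b + c = 106
  121a + 11b + c = 416
Solving the system yields a = 4, b = -6, c = -2.
So f(u) = 4u² - 6u - 2.
Then f(8) = 206.

206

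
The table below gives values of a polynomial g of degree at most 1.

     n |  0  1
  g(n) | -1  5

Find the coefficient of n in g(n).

Write g(n) = an + b. Substituting each data point gives a linear system:
  b = -1
  a + b = 5
Solving the system yields a = 6, b = -1.
So g(n) = 6n - 1.
The leading coefficient is 6.

6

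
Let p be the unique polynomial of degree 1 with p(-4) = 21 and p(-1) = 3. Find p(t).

p(t) = -6t - 3

Write p(t) = at + b. Substituting each data point gives a linear system:
  -4a + b = 21
  -a + b = 3
Solving the system yields a = -6, b = -3.
So p(t) = -6t - 3.
Check: p(-1) = 3. ✓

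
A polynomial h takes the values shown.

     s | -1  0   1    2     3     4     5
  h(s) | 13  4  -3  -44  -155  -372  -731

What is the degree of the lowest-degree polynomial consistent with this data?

Forward differences of the values at s = -1, 0, 1, 2, 3, 4, 5:
  h  : 13  4  -3  -44  -155  -372  -731
  Δ  : -9  -7  -41  -111  -217  -359
  Δ^2: 2  -34  -70  -106  -142
  Δ^3: -36  -36  -36  -36
  Δ^4: 0  0  0
  Δ^5: 0  0
  Δ^6: 0
The third differences are constant (-36) and nonzero, while all higher differences vanish, so the minimal degree is 3.

3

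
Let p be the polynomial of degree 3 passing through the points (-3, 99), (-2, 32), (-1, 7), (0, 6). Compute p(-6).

732

Write p(x) = ax^3 + bx^2 + cx + d. Substituting each data point gives a linear system:
  -27a + 9b - 3c + d = 99
  -8a + 4b - 2c + d = 32
  -a + b - c + d = 7
  d = 6
Solving the system yields a = -3, b = 3, c = 5, d = 6.
So p(x) = -3x^3 + 3x^2 + 5x + 6.
Then p(-6) = 732.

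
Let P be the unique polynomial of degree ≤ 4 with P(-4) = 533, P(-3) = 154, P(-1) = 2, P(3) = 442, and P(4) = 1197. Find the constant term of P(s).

Write P(s) = as^4 + bs^3 + cs^2 + ds + e. Substituting each data point gives a linear system:
  256a - 64b + 16c - 4d + e = 533
  81a - 27b + 9c - 3d + e = 154
  a - b + c - d + e = 2
  81a + 27b + 9c + 3d + e = 442
  256a + 64b + 16c + 4d + e = 1197
Solving the system yields a = 3, b = 5, c = 6, d = 3, e = 1.
So P(s) = 3s⁴ + 5s³ + 6s² + 3s + 1.
The constant term is 1.

1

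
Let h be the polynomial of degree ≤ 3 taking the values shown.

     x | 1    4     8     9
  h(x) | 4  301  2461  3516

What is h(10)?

Write h(x) = ax^3 + bx^2 + cx + d. Substituting each data point gives a linear system:
  a + b + c + d = 4
  64a + 16b + 4c + d = 301
  512a + 64b + 8c + d = 2461
  729a + 81b + 9c + d = 3516
Solving the system yields a = 5, b = -2, c = 4, d = -3.
So h(x) = 5x^3 - 2x^2 + 4x - 3.
Then h(10) = 4837.

4837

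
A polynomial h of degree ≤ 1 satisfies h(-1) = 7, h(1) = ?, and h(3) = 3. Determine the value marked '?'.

5

The 2 known points determine the degree-1 polynomial uniquely.
Write h(n) = an + b. Substituting each data point gives a linear system:
  -a + b = 7
  3a + b = 3
Solving the system yields a = -1, b = 6.
So h(n) = -n + 6.
Then h(1) = 5.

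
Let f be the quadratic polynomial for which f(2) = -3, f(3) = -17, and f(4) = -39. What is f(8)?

Forward differences of the values at n = 2, 3, 4:
  f  : -3  -17  -39
  Δ  : -14  -22
  Δ^2: -8
The second differences are constant, confirming degree 2.
Interpolating (Newton forward form) and evaluating at n = 8 gives f(8) = -207.

-207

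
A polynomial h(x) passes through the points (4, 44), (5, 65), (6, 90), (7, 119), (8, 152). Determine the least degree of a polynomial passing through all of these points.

Forward differences of the values at x = 4, 5, 6, 7, 8:
  h  : 44  65  90  119  152
  Δ  : 21  25  29  33
  Δ^2: 4  4  4
  Δ^3: 0  0
  Δ^4: 0
The second differences are constant (4) and nonzero, while all higher differences vanish, so the minimal degree is 2.

2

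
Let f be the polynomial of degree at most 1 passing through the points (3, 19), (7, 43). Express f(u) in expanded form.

Write f(u) = au + b. Substituting each data point gives a linear system:
  3a + b = 19
  7a + b = 43
Solving the system yields a = 6, b = 1.
So f(u) = 6u + 1.
Check: f(3) = 19. ✓

f(u) = 6u + 1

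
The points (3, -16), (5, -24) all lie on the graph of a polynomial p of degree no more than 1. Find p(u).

Write p(u) = au + b. Substituting each data point gives a linear system:
  3a + b = -16
  5a + b = -24
Solving the system yields a = -4, b = -4.
So p(u) = -4u - 4.
Check: p(3) = -16. ✓

p(u) = -4u - 4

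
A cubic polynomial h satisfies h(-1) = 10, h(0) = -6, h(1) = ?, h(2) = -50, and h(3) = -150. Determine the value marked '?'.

On equispaced nodes a degree-3 polynomial has vanishing fourth forward difference, so
  h(-1) - 4·h(0) + 6·h(1) - 4·h(2) + h(3) = 0.
Substituting the known values and solving for h(1):
  6·h(1) = -84
  h(1) = -14.

-14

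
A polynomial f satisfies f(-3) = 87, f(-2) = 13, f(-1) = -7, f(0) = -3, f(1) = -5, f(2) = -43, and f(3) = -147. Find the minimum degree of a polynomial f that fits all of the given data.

Forward differences of the values at s = -3, -2, -1, 0, 1, 2, 3:
  f  : 87  13  -7  -3  -5  -43  -147
  Δ  : -74  -20  4  -2  -38  -104
  Δ^2: 54  24  -6  -36  -66
  Δ^3: -30  -30  -30  -30
  Δ^4: 0  0  0
  Δ^5: 0  0
  Δ^6: 0
The third differences are constant (-30) and nonzero, while all higher differences vanish, so the minimal degree is 3.

3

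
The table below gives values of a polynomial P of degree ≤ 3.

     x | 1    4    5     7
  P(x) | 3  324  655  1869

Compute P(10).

Using the Lagrange interpolation formula with nodes 1, 4, 5, 7:
  L_0(x) = (x - 4)(x - 5)(x - 7) / -72
  L_1(x) = (x - 1)(x - 5)(x - 7) / 9
  L_2(x) = (x - 1)(x - 4)(x - 7) / -8
  L_3(x) = (x - 1)(x - 4)(x - 5) / 36
Then P(x) = 3·L_0(x) + 324·L_1(x) + 655·L_2(x) + 1869·L_3(x).
Expanding and collecting terms gives P(x) = 6x³ - 4x² + x.
Evaluating at x = 10: P(10) = 5610.

5610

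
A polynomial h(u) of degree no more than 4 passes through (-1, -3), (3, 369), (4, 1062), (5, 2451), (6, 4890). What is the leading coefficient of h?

Write h(u) = au^4 + bu^3 + cu^2 + du + e. Substituting each data point gives a linear system:
  a - b + c - d + e = -3
  81a + 27b + 9c + 3d + e = 369
  256a + 64b + 16c + 4d + e = 1062
  625a + 125b + 25c + 5d + e = 2451
  1296a + 216b + 36c + 6d + e = 4890
Solving the system yields a = 3, b = 5, c = -3, d = 4, e = 6.
So h(u) = 3u⁴ + 5u³ - 3u² + 4u + 6.
The leading coefficient is 3.

3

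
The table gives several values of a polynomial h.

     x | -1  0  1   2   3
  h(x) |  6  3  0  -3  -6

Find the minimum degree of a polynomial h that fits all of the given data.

1

Forward differences of the values at x = -1, 0, 1, 2, 3:
  h  : 6  3  0  -3  -6
  Δ  : -3  -3  -3  -3
  Δ^2: 0  0  0
  Δ^3: 0  0
  Δ^4: 0
The first differences are constant (-3) and nonzero, while all higher differences vanish, so the minimal degree is 1.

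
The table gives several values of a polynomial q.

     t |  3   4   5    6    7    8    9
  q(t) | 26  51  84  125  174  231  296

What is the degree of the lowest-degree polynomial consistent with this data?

2

Forward differences of the values at t = 3, 4, 5, 6, 7, 8, 9:
  q  : 26  51  84  125  174  231  296
  Δ  : 25  33  41  49  57  65
  Δ^2: 8  8  8  8  8
  Δ^3: 0  0  0  0
  Δ^4: 0  0  0
  Δ^5: 0  0
  Δ^6: 0
The second differences are constant (8) and nonzero, while all higher differences vanish, so the minimal degree is 2.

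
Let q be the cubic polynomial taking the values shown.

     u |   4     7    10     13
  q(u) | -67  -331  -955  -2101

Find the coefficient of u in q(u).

-6

Write q(u) = au^3 + bu^2 + cu + d. Substituting each data point gives a linear system:
  64a + 16b + 4c + d = -67
  343a + 49b + 7c + d = -331
  1000a + 100b + 10c + d = -955
  2197a + 169b + 13c + d = -2101
Solving the system yields a = -1, b = 1, c = -6, d = 5.
So q(u) = -u^3 + u^2 - 6u + 5.
The coefficient of u is -6.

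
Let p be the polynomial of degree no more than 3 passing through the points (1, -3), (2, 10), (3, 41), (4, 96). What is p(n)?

p(n) = n^3 + 3n^2 - 3n - 4

Write p(n) = an^3 + bn^2 + cn + d. Substituting each data point gives a linear system:
  a + b + c + d = -3
  8a + 4b + 2c + d = 10
  27a + 9b + 3c + d = 41
  64a + 16b + 4c + d = 96
Solving the system yields a = 1, b = 3, c = -3, d = -4.
So p(n) = n^3 + 3n^2 - 3n - 4.
Check: p(2) = 10. ✓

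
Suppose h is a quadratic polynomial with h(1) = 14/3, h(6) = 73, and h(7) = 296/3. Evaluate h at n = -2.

Using the Lagrange interpolation formula with nodes 1, 6, 7:
  L_0(n) = (n - 6)(n - 7) / 30
  L_1(n) = (n - 1)(n - 7) / -5
  L_2(n) = (n - 1)(n - 6) / 6
Then h(n) = 14/3·L_0(n) + 73·L_1(n) + 296/3·L_2(n).
Expanding and collecting terms gives h(n) = 2n^2 - (1/3)n + 3.
Evaluating at n = -2: h(-2) = 35/3.

35/3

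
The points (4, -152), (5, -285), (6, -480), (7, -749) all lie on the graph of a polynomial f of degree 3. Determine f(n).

f(n) = -2n^3 - n^2 - 2n

Write f(n) = an^3 + bn^2 + cn + d. Substituting each data point gives a linear system:
  64a + 16b + 4c + d = -152
  125a + 25b + 5c + d = -285
  216a + 36b + 6c + d = -480
  343a + 49b + 7c + d = -749
Solving the system yields a = -2, b = -1, c = -2, d = 0.
So f(n) = -2n^3 - n^2 - 2n.
Check: f(4) = -152. ✓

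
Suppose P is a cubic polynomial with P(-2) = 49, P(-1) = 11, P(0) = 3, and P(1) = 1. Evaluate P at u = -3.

Forward differences of the values at u = -2, -1, 0, 1:
  P  : 49  11  3  1
  Δ  : -38  -8  -2
  Δ^2: 30  6
  Δ^3: -24
The third differences are constant, confirming degree 3.
Interpolating (Newton forward form) and evaluating at u = -3 gives P(-3) = 141.

141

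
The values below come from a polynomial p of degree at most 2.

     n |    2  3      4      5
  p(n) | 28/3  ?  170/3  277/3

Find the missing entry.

29

On equispaced nodes a degree-2 polynomial has vanishing third forward difference, so
  - p(2) + 3·p(3) - 3·p(4) + p(5) = 0.
Substituting the known values and solving for p(3):
  3·p(3) = 87
  p(3) = 29.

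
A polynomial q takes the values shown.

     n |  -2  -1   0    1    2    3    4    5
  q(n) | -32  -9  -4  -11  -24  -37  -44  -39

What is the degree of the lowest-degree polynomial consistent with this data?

Forward differences of the values at n = -2, -1, 0, 1, 2, 3, 4, 5:
  q  : -32  -9  -4  -11  -24  -37  -44  -39
  Δ  : 23  5  -7  -13  -13  -7  5
  Δ^2: -18  -12  -6  0  6  12
  Δ^3: 6  6  6  6  6
  Δ^4: 0  0  0  0
  Δ^5: 0  0  0
  Δ^6: 0  0
  Δ^7: 0
The third differences are constant (6) and nonzero, while all higher differences vanish, so the minimal degree is 3.

3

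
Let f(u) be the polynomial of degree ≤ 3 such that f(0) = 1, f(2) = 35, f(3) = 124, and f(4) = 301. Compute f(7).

1660

Using the Lagrange interpolation formula with nodes 0, 2, 3, 4:
  L_0(u) = (u - 2)(u - 3)(u - 4) / -24
  L_1(u) = u(u - 3)(u - 4) / 4
  L_2(u) = u(u - 2)(u - 4) / -3
  L_3(u) = u(u - 2)(u - 3) / 8
Then f(u) = 1·L_0(u) + 35·L_1(u) + 124·L_2(u) + 301·L_3(u).
Expanding and collecting terms gives f(u) = 5u^3 - u^2 - u + 1.
Evaluating at u = 7: f(7) = 1660.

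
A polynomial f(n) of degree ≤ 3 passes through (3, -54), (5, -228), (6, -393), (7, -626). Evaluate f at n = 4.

Write f(n) = an^3 + bn^2 + cn + d. Substituting each data point gives a linear system:
  27a + 9b + 3c + d = -54
  125a + 25b + 5c + d = -228
  216a + 36b + 6c + d = -393
  343a + 49b + 7c + d = -626
Solving the system yields a = -2, b = 2, c = -5, d = -3.
So f(n) = -2n^3 + 2n^2 - 5n - 3.
Then f(4) = -119.

-119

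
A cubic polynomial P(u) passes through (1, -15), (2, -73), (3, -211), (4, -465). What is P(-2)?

39

Forward differences of the values at u = 1, 2, 3, 4:
  P  : -15  -73  -211  -465
  Δ  : -58  -138  -254
  Δ^2: -80  -116
  Δ^3: -36
The third differences are constant, confirming degree 3.
Interpolating (Newton forward form) and evaluating at u = -2 gives P(-2) = 39.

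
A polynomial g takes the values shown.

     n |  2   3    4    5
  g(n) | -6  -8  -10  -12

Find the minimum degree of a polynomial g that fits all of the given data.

1

Forward differences of the values at n = 2, 3, 4, 5:
  g  : -6  -8  -10  -12
  Δ  : -2  -2  -2
  Δ^2: 0  0
  Δ^3: 0
The first differences are constant (-2) and nonzero, while all higher differences vanish, so the minimal degree is 1.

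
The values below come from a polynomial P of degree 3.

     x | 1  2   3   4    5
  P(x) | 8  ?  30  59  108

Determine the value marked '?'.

On equispaced nodes a degree-3 polynomial has vanishing fourth forward difference, so
  P(1) - 4·P(2) + 6·P(3) - 4·P(4) + P(5) = 0.
Substituting the known values and solving for P(2):
  -4·P(2) = -60
  P(2) = 15.

15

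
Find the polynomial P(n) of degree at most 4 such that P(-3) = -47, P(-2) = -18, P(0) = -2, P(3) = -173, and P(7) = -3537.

Write P(n) = an^4 + bn^3 + cn^2 + dn + e. Substituting each data point gives a linear system:
  81a - 27b + 9c - 3d + e = -47
  16a - 8b + 4c - 2d + e = -18
  e = -2
  81a + 27b + 9c + 3d + e = -173
  2401a + 343b + 49c + 7d + e = -3537
Solving the system yields a = -1, b = -3, c = -3, d = 6, e = -2.
So P(n) = -n^4 - 3n^3 - 3n^2 + 6n - 2.
Check: P(7) = -3537. ✓

P(n) = -n^4 - 3n^3 - 3n^2 + 6n - 2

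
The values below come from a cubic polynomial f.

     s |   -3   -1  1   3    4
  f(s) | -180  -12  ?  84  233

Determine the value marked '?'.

-4

The 4 known points determine the degree-3 polynomial uniquely.
Write f(s) = as^3 + bs^2 + cs + d. Substituting each data point gives a linear system:
  -27a + 9b - 3c + d = -180
  -a + b - c + d = -12
  27a + 9b + 3c + d = 84
  64a + 16b + 4c + d = 233
Solving the system yields a = 5, b = -5, c = -1, d = -3.
So f(s) = 5s^3 - 5s^2 - s - 3.
Then f(1) = -4.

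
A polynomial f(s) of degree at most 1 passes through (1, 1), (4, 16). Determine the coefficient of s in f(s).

5

Write f(s) = as + b. Substituting each data point gives a linear system:
  a + b = 1
  4a + b = 16
Solving the system yields a = 5, b = -4.
So f(s) = 5s - 4.
The leading coefficient is 5.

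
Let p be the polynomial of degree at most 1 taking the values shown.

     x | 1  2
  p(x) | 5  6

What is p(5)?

Write p(x) = ax + b. Substituting each data point gives a linear system:
  a + b = 5
  2a + b = 6
Solving the system yields a = 1, b = 4.
So p(x) = x + 4.
Then p(5) = 9.

9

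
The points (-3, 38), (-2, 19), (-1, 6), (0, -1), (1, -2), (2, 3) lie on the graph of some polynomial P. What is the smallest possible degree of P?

2

Forward differences of the values at x = -3, -2, -1, 0, 1, 2:
  P  : 38  19  6  -1  -2  3
  Δ  : -19  -13  -7  -1  5
  Δ^2: 6  6  6  6
  Δ^3: 0  0  0
  Δ^4: 0  0
  Δ^5: 0
The second differences are constant (6) and nonzero, while all higher differences vanish, so the minimal degree is 2.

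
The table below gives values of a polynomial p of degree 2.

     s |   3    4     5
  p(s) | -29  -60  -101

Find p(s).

Write p(s) = as^2 + bs + c. Substituting each data point gives a linear system:
  9a + 3b + c = -29
  16a + 4b + c = -60
  25a + 5b + c = -101
Solving the system yields a = -5, b = 4, c = 4.
So p(s) = -5s² + 4s + 4.
Check: p(4) = -60. ✓

p(s) = -5s^2 + 4s + 4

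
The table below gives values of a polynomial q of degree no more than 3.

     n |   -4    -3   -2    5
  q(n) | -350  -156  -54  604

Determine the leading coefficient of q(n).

5

Write q(n) = an^3 + bn^2 + cn + d. Substituting each data point gives a linear system:
  -64a + 16b - 4c + d = -350
  -27a + 9b - 3c + d = -156
  -8a + 4b - 2c + d = -54
  125a + 25b + 5c + d = 604
Solving the system yields a = 5, b = -1, c = 2, d = -6.
So q(n) = 5n³ - n² + 2n - 6.
The leading coefficient is 5.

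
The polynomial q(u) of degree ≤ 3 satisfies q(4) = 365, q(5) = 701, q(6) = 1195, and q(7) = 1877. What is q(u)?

Write q(u) = au^3 + bu^2 + cu + d. Substituting each data point gives a linear system:
  64a + 16b + 4c + d = 365
  125a + 25b + 5c + d = 701
  216a + 36b + 6c + d = 1195
  343a + 49b + 7c + d = 1877
Solving the system yields a = 5, b = 4, c = -5, d = 1.
So q(u) = 5u³ + 4u² - 5u + 1.
Check: q(7) = 1877. ✓

q(u) = 5u^3 + 4u^2 - 5u + 1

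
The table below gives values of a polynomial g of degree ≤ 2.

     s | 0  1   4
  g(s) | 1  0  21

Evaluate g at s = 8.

Write g(s) = as^2 + bs + c. Substituting each data point gives a linear system:
  c = 1
  a + b + c = 0
  16a + 4b + c = 21
Solving the system yields a = 2, b = -3, c = 1.
So g(s) = 2s^2 - 3s + 1.
Then g(8) = 105.

105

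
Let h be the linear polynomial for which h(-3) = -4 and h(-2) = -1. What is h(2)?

Using the Lagrange interpolation formula with nodes -3, -2:
  L_0(u) = (u + 2) / -1
  L_1(u) = (u + 3) / 1
Then h(u) = -4·L_0(u) - 1·L_1(u).
Expanding and collecting terms gives h(u) = 3u + 5.
Evaluating at u = 2: h(2) = 11.

11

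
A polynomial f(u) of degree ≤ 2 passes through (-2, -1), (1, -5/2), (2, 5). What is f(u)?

f(u) = 2u^2 + (3/2)u - 6

Using the Lagrange interpolation formula with nodes -2, 1, 2:
  L_0(u) = (u - 1)(u - 2) / 12
  L_1(u) = (u + 2)(u - 2) / -3
  L_2(u) = (u + 2)(u - 1) / 4
Then f(u) = -1·L_0(u) - 5/2·L_1(u) + 5·L_2(u).
Expanding and collecting terms gives f(u) = 2u^2 + (3/2)u - 6.
Check: f(2) = 5. ✓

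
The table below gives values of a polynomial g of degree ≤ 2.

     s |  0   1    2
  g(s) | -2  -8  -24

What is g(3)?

Using the Lagrange interpolation formula with nodes 0, 1, 2:
  L_0(s) = (s - 1)(s - 2) / 2
  L_1(s) = s(s - 2) / -1
  L_2(s) = s(s - 1) / 2
Then g(s) = -2·L_0(s) - 8·L_1(s) - 24·L_2(s).
Expanding and collecting terms gives g(s) = -5s^2 - s - 2.
Evaluating at s = 3: g(3) = -50.

-50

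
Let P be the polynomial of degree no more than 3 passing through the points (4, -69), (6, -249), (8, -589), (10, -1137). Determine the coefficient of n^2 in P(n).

-2

Write P(n) = an^3 + bn^2 + cn + d. Substituting each data point gives a linear system:
  64a + 16b + 4c + d = -69
  216a + 36b + 6c + d = -249
  512a + 64b + 8c + d = -589
  1000a + 100b + 10c + d = -1137
Solving the system yields a = -1, b = -2, c = 6, d = 3.
So P(n) = -n³ - 2n² + 6n + 3.
The coefficient of n^2 is -2.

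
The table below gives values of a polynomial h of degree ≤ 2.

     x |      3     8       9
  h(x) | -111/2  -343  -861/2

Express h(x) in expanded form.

Using the Lagrange interpolation formula with nodes 3, 8, 9:
  L_0(x) = (x - 8)(x - 9) / 30
  L_1(x) = (x - 3)(x - 9) / -5
  L_2(x) = (x - 3)(x - 8) / 6
Then h(x) = -111/2·L_0(x) - 343·L_1(x) - 861/2·L_2(x).
Expanding and collecting terms gives h(x) = -5x^2 - (5/2)x - 3.
Check: h(3) = -111/2. ✓

h(x) = -5x^2 - (5/2)x - 3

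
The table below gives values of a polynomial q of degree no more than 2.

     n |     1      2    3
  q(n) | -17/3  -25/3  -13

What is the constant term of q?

-5

Write q(n) = an^2 + bn + c. Substituting each data point gives a linear system:
  a + b + c = -17/3
  4a + 2b + c = -25/3
  9a + 3b + c = -13
Solving the system yields a = -1, b = 1/3, c = -5.
So q(n) = -n^2 + (1/3)n - 5.
The constant term is -5.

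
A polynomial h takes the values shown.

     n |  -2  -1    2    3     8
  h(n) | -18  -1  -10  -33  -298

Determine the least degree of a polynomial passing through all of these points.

2

Divided differences on the nodes -2, -1, 2, 3, 8:
  order 0: -18  -1  -10  -33  -298
  order 1: 17  -3  -23  -53
  order 2: -5  -5  -5
  order 3: 0  0
  order 4: 0
The order-2 divided differences are all -5 (nonzero) and every higher order vanishes, so the data lies on a polynomial of degree exactly 2.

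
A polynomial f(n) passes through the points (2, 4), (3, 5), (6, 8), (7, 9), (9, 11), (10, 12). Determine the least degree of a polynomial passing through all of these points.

1

Divided differences on the nodes 2, 3, 6, 7, 9, 10:
  order 0: 4  5  8  9  11  12
  order 1: 1  1  1  1  1
  order 2: 0  0  0  0
  order 3: 0  0  0
  order 4: 0  0
  order 5: 0
The order-1 divided differences are all 1 (nonzero) and every higher order vanishes, so the data lies on a polynomial of degree exactly 1.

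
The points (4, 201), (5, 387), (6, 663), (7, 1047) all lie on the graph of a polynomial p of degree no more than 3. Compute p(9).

2211

Write p(u) = au^3 + bu^2 + cu + d. Substituting each data point gives a linear system:
  64a + 16b + 4c + d = 201
  125a + 25b + 5c + d = 387
  216a + 36b + 6c + d = 663
  343a + 49b + 7c + d = 1047
Solving the system yields a = 3, b = 0, c = 3, d = -3.
So p(u) = 3u^3 + 3u - 3.
Then p(9) = 2211.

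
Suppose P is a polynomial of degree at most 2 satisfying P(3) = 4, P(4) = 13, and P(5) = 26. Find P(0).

Write P(t) = at^2 + bt + c. Substituting each data point gives a linear system:
  9a + 3b + c = 4
  16a + 4b + c = 13
  25a + 5b + c = 26
Solving the system yields a = 2, b = -5, c = 1.
So P(t) = 2t^2 - 5t + 1.
Then P(0) = 1.

1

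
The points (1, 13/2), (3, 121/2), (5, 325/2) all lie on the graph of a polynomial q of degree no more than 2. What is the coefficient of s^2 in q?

Write q(s) = as^2 + bs + c. Substituting each data point gives a linear system:
  a + b + c = 13/2
  9a + 3b + c = 121/2
  25a + 5b + c = 325/2
Solving the system yields a = 6, b = 3, c = -5/2.
So q(s) = 6s² + 3s - 5/2.
The leading coefficient is 6.

6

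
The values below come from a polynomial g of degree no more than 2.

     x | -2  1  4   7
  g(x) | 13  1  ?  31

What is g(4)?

7

The 3 known points determine the degree-2 polynomial uniquely.
Write g(x) = ax^2 + bx + c. Substituting each data point gives a linear system:
  4a - 2b + c = 13
  a + b + c = 1
  49a + 7b + c = 31
Solving the system yields a = 1, b = -3, c = 3.
So g(x) = x^2 - 3x + 3.
Then g(4) = 7.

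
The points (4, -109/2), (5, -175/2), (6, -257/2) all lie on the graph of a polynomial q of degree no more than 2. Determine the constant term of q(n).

-5/2

Write q(n) = an^2 + bn + c. Substituting each data point gives a linear system:
  16a + 4b + c = -109/2
  25a + 5b + c = -175/2
  36a + 6b + c = -257/2
Solving the system yields a = -4, b = 3, c = -5/2.
So q(n) = -4n^2 + 3n - 5/2.
The constant term is -5/2.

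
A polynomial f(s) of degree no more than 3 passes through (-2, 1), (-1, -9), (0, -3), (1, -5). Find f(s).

f(s) = -4s^3 - 4s^2 + 6s - 3

Write f(s) = as^3 + bs^2 + cs + d. Substituting each data point gives a linear system:
  -8a + 4b - 2c + d = 1
  -a + b - c + d = -9
  d = -3
  a + b + c + d = -5
Solving the system yields a = -4, b = -4, c = 6, d = -3.
So f(s) = -4s^3 - 4s^2 + 6s - 3.
Check: f(-2) = 1. ✓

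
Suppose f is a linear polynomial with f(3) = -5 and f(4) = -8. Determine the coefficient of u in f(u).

-3

Write f(u) = au + b. Substituting each data point gives a linear system:
  3a + b = -5
  4a + b = -8
Solving the system yields a = -3, b = 4.
So f(u) = -3u + 4.
The leading coefficient is -3.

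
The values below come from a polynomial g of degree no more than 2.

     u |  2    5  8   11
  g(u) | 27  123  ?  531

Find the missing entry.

On equispaced nodes a degree-2 polynomial has vanishing third forward difference, so
  - g(2) + 3·g(5) - 3·g(8) + g(11) = 0.
Substituting the known values and solving for g(8):
  -3·g(8) = -873
  g(8) = 291.

291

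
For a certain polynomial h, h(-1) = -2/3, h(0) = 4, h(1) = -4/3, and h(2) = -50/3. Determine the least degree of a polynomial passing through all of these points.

2

Forward differences of the values at n = -1, 0, 1, 2:
  h  : -2/3  4  -4/3  -50/3
  Δ  : 14/3  -16/3  -46/3
  Δ^2: -10  -10
  Δ^3: 0
The second differences are constant (-10) and nonzero, while all higher differences vanish, so the minimal degree is 2.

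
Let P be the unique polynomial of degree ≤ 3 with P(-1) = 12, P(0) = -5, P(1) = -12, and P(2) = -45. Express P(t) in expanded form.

P(t) = -6t^3 + 5t^2 - 6t - 5

Using the Lagrange interpolation formula with nodes -1, 0, 1, 2:
  L_0(t) = t(t - 1)(t - 2) / -6
  L_1(t) = (t + 1)(t - 1)(t - 2) / 2
  L_2(t) = (t + 1)t(t - 2) / -2
  L_3(t) = (t + 1)t(t - 1) / 6
Then P(t) = 12·L_0(t) - 5·L_1(t) - 12·L_2(t) - 45·L_3(t).
Expanding and collecting terms gives P(t) = -6t^3 + 5t^2 - 6t - 5.
Check: P(1) = -12. ✓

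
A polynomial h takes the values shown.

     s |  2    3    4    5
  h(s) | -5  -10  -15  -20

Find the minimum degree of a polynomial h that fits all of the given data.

Forward differences of the values at s = 2, 3, 4, 5:
  h  : -5  -10  -15  -20
  Δ  : -5  -5  -5
  Δ^2: 0  0
  Δ^3: 0
The first differences are constant (-5) and nonzero, while all higher differences vanish, so the minimal degree is 1.

1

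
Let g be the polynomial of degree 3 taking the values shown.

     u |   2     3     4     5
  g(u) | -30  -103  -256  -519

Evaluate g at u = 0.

-4

Using the Lagrange interpolation formula with nodes 2, 3, 4, 5:
  L_0(u) = (u - 3)(u - 4)(u - 5) / -6
  L_1(u) = (u - 2)(u - 4)(u - 5) / 2
  L_2(u) = (u - 2)(u - 3)(u - 5) / -2
  L_3(u) = (u - 2)(u - 3)(u - 4) / 6
Then g(u) = -30·L_0(u) - 103·L_1(u) - 256·L_2(u) - 519·L_3(u).
Expanding and collecting terms gives g(u) = -5u^3 + 5u^2 - 3u - 4.
Evaluating at u = 0: g(0) = -4.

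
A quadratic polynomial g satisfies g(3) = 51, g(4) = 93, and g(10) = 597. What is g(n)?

Write g(n) = an^2 + bn + c. Substituting each data point gives a linear system:
  9a + 3b + c = 51
  16a + 4b + c = 93
  100a + 10b + c = 597
Solving the system yields a = 6, b = 0, c = -3.
So g(n) = 6n^2 - 3.
Check: g(4) = 93. ✓

g(n) = 6n^2 - 3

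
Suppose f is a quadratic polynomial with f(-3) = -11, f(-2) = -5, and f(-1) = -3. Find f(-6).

-53

Using the Lagrange interpolation formula with nodes -3, -2, -1:
  L_0(s) = (s + 2)(s + 1) / 2
  L_1(s) = (s + 3)(s + 1) / -1
  L_2(s) = (s + 3)(s + 2) / 2
Then f(s) = -11·L_0(s) - 5·L_1(s) - 3·L_2(s).
Expanding and collecting terms gives f(s) = -2s² - 4s - 5.
Evaluating at s = -6: f(-6) = -53.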